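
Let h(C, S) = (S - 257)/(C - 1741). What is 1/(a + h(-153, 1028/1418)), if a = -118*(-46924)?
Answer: 1342846/7435381454771 ≈ 1.8060e-7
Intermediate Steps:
h(C, S) = (-257 + S)/(-1741 + C)
a = 5537032
1/(a + h(-153, 1028/1418)) = 1/(5537032 + (-257 + 1028/1418)/(-1741 - 153)) = 1/(5537032 + (-257 + 1028*(1/1418))/(-1894)) = 1/(5537032 - (-257 + 514/709)/1894) = 1/(5537032 - 1/1894*(-181699/709)) = 1/(5537032 + 181699/1342846) = 1/(7435381454771/1342846) = 1342846/7435381454771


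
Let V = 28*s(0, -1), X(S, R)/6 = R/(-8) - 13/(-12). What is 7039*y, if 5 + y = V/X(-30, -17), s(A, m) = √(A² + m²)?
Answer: -274521/11 ≈ -24956.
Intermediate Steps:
X(S, R) = 13/2 - 3*R/4 (X(S, R) = 6*(R/(-8) - 13/(-12)) = 6*(R*(-⅛) - 13*(-1/12)) = 6*(-R/8 + 13/12) = 6*(13/12 - R/8) = 13/2 - 3*R/4)
V = 28 (V = 28*√(0² + (-1)²) = 28*√(0 + 1) = 28*√1 = 28*1 = 28)
y = -39/11 (y = -5 + 28/(13/2 - ¾*(-17)) = -5 + 28/(13/2 + 51/4) = -5 + 28/(77/4) = -5 + 28*(4/77) = -5 + 16/11 = -39/11 ≈ -3.5455)
7039*y = 7039*(-39/11) = -274521/11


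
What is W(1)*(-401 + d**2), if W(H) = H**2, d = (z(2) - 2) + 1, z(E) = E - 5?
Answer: -385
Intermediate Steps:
z(E) = -5 + E
d = -4 (d = ((-5 + 2) - 2) + 1 = (-3 - 2) + 1 = -5 + 1 = -4)
W(1)*(-401 + d**2) = 1**2*(-401 + (-4)**2) = 1*(-401 + 16) = 1*(-385) = -385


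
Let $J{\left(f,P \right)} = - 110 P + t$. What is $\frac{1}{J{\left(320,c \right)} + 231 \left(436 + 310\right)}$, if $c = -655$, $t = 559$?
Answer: $\frac{1}{244935} \approx 4.0827 \cdot 10^{-6}$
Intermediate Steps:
$J{\left(f,P \right)} = 559 - 110 P$ ($J{\left(f,P \right)} = - 110 P + 559 = 559 - 110 P$)
$\frac{1}{J{\left(320,c \right)} + 231 \left(436 + 310\right)} = \frac{1}{\left(559 - -72050\right) + 231 \left(436 + 310\right)} = \frac{1}{\left(559 + 72050\right) + 231 \cdot 746} = \frac{1}{72609 + 172326} = \frac{1}{244935}$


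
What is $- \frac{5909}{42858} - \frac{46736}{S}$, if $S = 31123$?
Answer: $- \frac{2186917295}{1333869534} \approx -1.6395$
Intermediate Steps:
$- \frac{5909}{42858} - \frac{46736}{S} = - \frac{5909}{42858} - \frac{46736}{31123} = - \frac{2186917295}{1333869534}$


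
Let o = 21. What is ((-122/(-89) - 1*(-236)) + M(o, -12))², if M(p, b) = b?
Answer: 402323364/7921 ≈ 50792.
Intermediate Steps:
((-122/(-89) - 1*(-236)) + M(o, -12))² = ((-122/(-89) - 1*(-236)) - 12)² = ((-122*(-1/89) + 236) - 12)² = ((122/89 + 236) - 12)² = (21126/89 - 12)² = (20058/89)² = 402323364/7921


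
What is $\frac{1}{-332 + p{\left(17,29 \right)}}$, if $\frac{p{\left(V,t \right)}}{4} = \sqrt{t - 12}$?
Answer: $- \frac{83}{27488} - \frac{\sqrt{17}}{27488} \approx -0.0031695$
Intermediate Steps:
$p{\left(V,t \right)} = 4 \sqrt{-12 + t}$ ($p{\left(V,t \right)} = 4 \sqrt{t - 12} = 4 \sqrt{-12 + t}$)
$\frac{1}{-332 + p{\left(17,29 \right)}} = \frac{1}{-332 + 4 \sqrt{-12 + 29}} = \frac{1}{-332 + 4 \sqrt{17}}$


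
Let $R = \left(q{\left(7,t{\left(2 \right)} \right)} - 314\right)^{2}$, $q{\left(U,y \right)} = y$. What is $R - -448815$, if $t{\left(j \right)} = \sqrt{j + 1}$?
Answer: $547414 - 628 \sqrt{3} \approx 5.4633 \cdot 10^{5}$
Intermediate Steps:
$t{\left(j \right)} = \sqrt{1 + j}$
$R = \left(-314 + \sqrt{3}\right)^{2}$ ($R = \left(\sqrt{1 + 2} - 314\right)^{2} = \left(\sqrt{3} - 314\right)^{2} = \left(-314 + \sqrt{3}\right)^{2} \approx 97511.0$)
$R - -448815 = \left(314 - \sqrt{3}\right)^{2} - -448815 = \left(314 - \sqrt{3}\right)^{2} + 448815 = 448815 + \left(314 - \sqrt{3}\right)^{2}$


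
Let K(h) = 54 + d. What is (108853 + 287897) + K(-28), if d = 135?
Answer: 396939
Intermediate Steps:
K(h) = 189 (K(h) = 54 + 135 = 189)
(108853 + 287897) + K(-28) = (108853 + 287897) + 189 = 396750 + 189 = 396939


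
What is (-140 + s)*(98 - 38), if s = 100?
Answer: -2400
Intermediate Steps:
(-140 + s)*(98 - 38) = (-140 + 100)*(98 - 38) = -40*60 = -2400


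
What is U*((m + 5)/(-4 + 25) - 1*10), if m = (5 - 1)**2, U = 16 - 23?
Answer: 63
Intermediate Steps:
U = -7
m = 16 (m = 4**2 = 16)
U*((m + 5)/(-4 + 25) - 1*10) = -7*((16 + 5)/(-4 + 25) - 1*10) = -7*(21/21 - 10) = -7*(21*(1/21) - 10) = -7*(1 - 10) = -7*(-9) = 63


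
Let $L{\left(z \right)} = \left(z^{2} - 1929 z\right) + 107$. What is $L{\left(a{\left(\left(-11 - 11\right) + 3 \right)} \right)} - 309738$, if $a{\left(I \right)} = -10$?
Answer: $-290241$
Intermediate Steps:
$L{\left(z \right)} = 107 + z^{2} - 1929 z$
$L{\left(a{\left(\left(-11 - 11\right) + 3 \right)} \right)} - 309738 = \left(107 + \left(-10\right)^{2} - -19290\right) - 309738 = \left(107 + 100 + 19290\right) - 309738 = 19497 - 309738 = -290241$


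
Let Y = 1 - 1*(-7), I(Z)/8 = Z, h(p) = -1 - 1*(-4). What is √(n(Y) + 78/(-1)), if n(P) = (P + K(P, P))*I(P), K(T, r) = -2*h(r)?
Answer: 5*√2 ≈ 7.0711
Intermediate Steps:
h(p) = 3 (h(p) = -1 + 4 = 3)
I(Z) = 8*Z
K(T, r) = -6 (K(T, r) = -2*3 = -6)
Y = 8 (Y = 1 + 7 = 8)
n(P) = 8*P*(-6 + P) (n(P) = (P - 6)*(8*P) = (-6 + P)*(8*P) = 8*P*(-6 + P))
√(n(Y) + 78/(-1)) = √(8*8*(-6 + 8) + 78/(-1)) = √(8*8*2 - 1*78) = √(128 - 78) = √50 = 5*√2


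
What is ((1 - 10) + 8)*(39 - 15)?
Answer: -24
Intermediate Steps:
((1 - 10) + 8)*(39 - 15) = (-9 + 8)*24 = -1*24 = -24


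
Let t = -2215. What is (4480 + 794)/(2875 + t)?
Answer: 879/110 ≈ 7.9909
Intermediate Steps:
(4480 + 794)/(2875 + t) = (4480 + 794)/(2875 - 2215) = 5274/660 = 5274*(1/660) = 879/110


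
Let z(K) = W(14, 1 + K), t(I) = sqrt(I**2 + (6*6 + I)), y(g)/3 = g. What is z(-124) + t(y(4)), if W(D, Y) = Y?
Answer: -123 + 8*sqrt(3) ≈ -109.14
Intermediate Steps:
y(g) = 3*g
t(I) = sqrt(36 + I + I**2) (t(I) = sqrt(I**2 + (36 + I)) = sqrt(36 + I + I**2))
z(K) = 1 + K
z(-124) + t(y(4)) = (1 - 124) + sqrt(36 + 3*4 + (3*4)**2) = -123 + sqrt(36 + 12 + 12**2) = -123 + sqrt(36 + 12 + 144) = -123 + sqrt(192) = -123 + 8*sqrt(3)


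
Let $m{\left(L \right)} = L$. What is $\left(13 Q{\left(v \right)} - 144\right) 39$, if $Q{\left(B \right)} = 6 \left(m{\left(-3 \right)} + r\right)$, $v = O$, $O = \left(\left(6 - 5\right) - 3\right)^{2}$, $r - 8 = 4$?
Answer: $21762$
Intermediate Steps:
$r = 12$ ($r = 8 + 4 = 12$)
$O = 4$ ($O = \left(\left(6 - 5\right) - 3\right)^{2} = \left(1 - 3\right)^{2} = \left(-2\right)^{2} = 4$)
$v = 4$
$Q{\left(B \right)} = 54$ ($Q{\left(B \right)} = 6 \left(-3 + 12\right) = 6 \cdot 9 = 54$)
$\left(13 Q{\left(v \right)} - 144\right) 39 = \left(13 \cdot 54 - 144\right) 39 = \left(702 - 144\right) 39 = 558 \cdot 39 = 21762$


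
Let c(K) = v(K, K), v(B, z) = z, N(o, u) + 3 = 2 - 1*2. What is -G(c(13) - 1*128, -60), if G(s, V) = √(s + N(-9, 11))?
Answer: -I*√118 ≈ -10.863*I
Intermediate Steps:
N(o, u) = -3 (N(o, u) = -3 + (2 - 1*2) = -3 + (2 - 2) = -3 + 0 = -3)
c(K) = K
G(s, V) = √(-3 + s) (G(s, V) = √(s - 3) = √(-3 + s))
-G(c(13) - 1*128, -60) = -√(-3 + (13 - 1*128)) = -√(-3 + (13 - 128)) = -√(-3 - 115) = -√(-118) = -I*√118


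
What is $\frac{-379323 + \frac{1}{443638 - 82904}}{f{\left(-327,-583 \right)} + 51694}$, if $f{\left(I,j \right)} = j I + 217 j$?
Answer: $- \frac{136834703081}{41781654816} \approx -3.275$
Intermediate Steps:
$f{\left(I,j \right)} = 217 j + I j$ ($f{\left(I,j \right)} = I j + 217 j = 217 j + I j$)
$\frac{-379323 + \frac{1}{443638 - 82904}}{f{\left(-327,-583 \right)} + 51694} = \frac{-379323 + \frac{1}{443638 - 82904}}{- 583 \left(217 - 327\right) + 51694} = \frac{-379323 + \frac{1}{360734}}{\left(-583\right) \left(-110\right) + 51694} = \frac{-379323 + \frac{1}{360734}}{64130 + 51694} = - \frac{136834703081}{360734 \cdot 115824} = \left(- \frac{136834703081}{360734}\right) \frac{1}{115824} = - \frac{136834703081}{41781654816}$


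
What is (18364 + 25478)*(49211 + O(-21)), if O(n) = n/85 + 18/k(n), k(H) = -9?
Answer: 183379862448/85 ≈ 2.1574e+9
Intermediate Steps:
O(n) = -2 + n/85 (O(n) = n/85 + 18/(-9) = n*(1/85) + 18*(-⅑) = n/85 - 2 = -2 + n/85)
(18364 + 25478)*(49211 + O(-21)) = (18364 + 25478)*(49211 + (-2 + (1/85)*(-21))) = 43842*(49211 + (-2 - 21/85)) = 43842*(49211 - 191/85) = 43842*(4182744/85) = 183379862448/85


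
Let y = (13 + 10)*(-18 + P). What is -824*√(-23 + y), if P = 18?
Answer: -824*I*√23 ≈ -3951.8*I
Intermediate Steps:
y = 0 (y = (13 + 10)*(-18 + 18) = 23*0 = 0)
-824*√(-23 + y) = -824*√(-23 + 0) = -824*I*√23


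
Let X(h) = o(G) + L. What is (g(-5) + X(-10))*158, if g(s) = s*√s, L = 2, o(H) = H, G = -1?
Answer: 158 - 790*I*√5 ≈ 158.0 - 1766.5*I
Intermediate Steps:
g(s) = s^(3/2)
X(h) = 1 (X(h) = -1 + 2 = 1)
(g(-5) + X(-10))*158 = ((-5)^(3/2) + 1)*158 = (-5*I*√5 + 1)*158 = (1 - 5*I*√5)*158 = 158 - 790*I*√5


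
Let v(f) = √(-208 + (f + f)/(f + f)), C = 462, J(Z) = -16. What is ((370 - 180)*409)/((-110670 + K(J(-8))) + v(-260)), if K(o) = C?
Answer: -2854754560/4048601157 - 77710*I*√23/4048601157 ≈ -0.70512 - 9.2053e-5*I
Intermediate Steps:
K(o) = 462
v(f) = 3*I*√23 (v(f) = √(-208 + (2*f)/((2*f))) = √(-208 + (2*f)*(1/(2*f))) = √(-208 + 1) = √(-207) = 3*I*√23)
((370 - 180)*409)/((-110670 + K(J(-8))) + v(-260)) = ((370 - 180)*409)/((-110670 + 462) + 3*I*√23) = (190*409)/(-110208 + 3*I*√23) = 77710/(-110208 + 3*I*√23)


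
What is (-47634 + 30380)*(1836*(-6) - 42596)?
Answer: 925021448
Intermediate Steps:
(-47634 + 30380)*(1836*(-6) - 42596) = -17254*(-11016 - 42596) = -17254*(-53612) = 925021448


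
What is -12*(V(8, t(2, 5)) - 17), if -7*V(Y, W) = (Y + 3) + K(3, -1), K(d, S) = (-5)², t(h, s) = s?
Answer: 1860/7 ≈ 265.71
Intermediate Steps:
K(d, S) = 25
V(Y, W) = -4 - Y/7 (V(Y, W) = -((Y + 3) + 25)/7 = -((3 + Y) + 25)/7 = -(28 + Y)/7 = -4 - Y/7)
-12*(V(8, t(2, 5)) - 17) = -12*((-4 - ⅐*8) - 17) = -12*((-4 - 8/7) - 17) = -12*(-36/7 - 17) = -12*(-155/7) = 1860/7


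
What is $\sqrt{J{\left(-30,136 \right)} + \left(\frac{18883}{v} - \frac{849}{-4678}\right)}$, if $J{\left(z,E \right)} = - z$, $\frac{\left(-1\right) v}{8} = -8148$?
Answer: $\frac{5 \sqrt{1770808814150334}}{38116344} \approx 5.5201$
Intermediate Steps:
$v = 65184$ ($v = \left(-8\right) \left(-8148\right) = 65184$)
$\sqrt{J{\left(-30,136 \right)} + \left(\frac{18883}{v} - \frac{849}{-4678}\right)} = \sqrt{\left(-1\right) \left(-30\right) + \left(\frac{18883}{65184} - \frac{849}{-4678}\right)} = \sqrt{30 + \left(18883 \cdot \frac{1}{65184} - - \frac{849}{4678}\right)} = \sqrt{30 + \left(\frac{18883}{65184} + \frac{849}{4678}\right)} = \sqrt{30 + \frac{71837945}{152465376}} = \sqrt{\frac{4645799225}{152465376}} = \frac{5 \sqrt{1770808814150334}}{38116344}$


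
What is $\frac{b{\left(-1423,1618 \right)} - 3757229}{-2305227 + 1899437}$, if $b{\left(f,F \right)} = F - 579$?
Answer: $\frac{375619}{40579} \approx 9.2565$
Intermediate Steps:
$b{\left(f,F \right)} = -579 + F$ ($b{\left(f,F \right)} = F - 579 = -579 + F$)
$\frac{b{\left(-1423,1618 \right)} - 3757229}{-2305227 + 1899437} = \frac{\left(-579 + 1618\right) - 3757229}{-2305227 + 1899437} = \frac{1039 - 3757229}{-405790} = \left(-3756190\right) \left(- \frac{1}{405790}\right) = \frac{375619}{40579}$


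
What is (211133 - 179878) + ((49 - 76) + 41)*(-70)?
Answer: 30275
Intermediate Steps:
(211133 - 179878) + ((49 - 76) + 41)*(-70) = 31255 + (-27 + 41)*(-70) = 31255 + 14*(-70) = 31255 - 980 = 30275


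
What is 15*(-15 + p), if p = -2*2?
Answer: -285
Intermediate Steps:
p = -4
15*(-15 + p) = 15*(-15 - 4) = 15*(-19) = -285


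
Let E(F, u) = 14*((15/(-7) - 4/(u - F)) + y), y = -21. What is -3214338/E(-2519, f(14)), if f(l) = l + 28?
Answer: 4115959809/414910 ≈ 9920.1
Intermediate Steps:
f(l) = 28 + l
E(F, u) = -324 - 56/(u - F) (E(F, u) = 14*((15/(-7) - 4/(u - F)) - 21) = 14*((15*(-1/7) - 4/(u - F)) - 21) = 14*((-15/7 - 4/(u - F)) - 21) = 14*(-162/7 - 4/(u - F)) = -324 - 56/(u - F))
-3214338/E(-2519, f(14)) = -3214338*(-2519 - (28 + 14))/(4*(14 - 81*(-2519) + 81*(28 + 14))) = -3214338*(-2519 - 1*42)/(4*(14 + 204039 + 81*42)) = -3214338*(-2519 - 42)/(4*(14 + 204039 + 3402)) = -3214338/(4*207455/(-2561)) = -3214338/(4*(-1/2561)*207455) = -3214338/(-829820/2561) = -3214338*(-2561/829820) = 4115959809/414910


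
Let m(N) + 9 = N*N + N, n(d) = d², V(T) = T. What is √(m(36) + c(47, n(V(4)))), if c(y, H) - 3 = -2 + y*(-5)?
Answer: 33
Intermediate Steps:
c(y, H) = 1 - 5*y (c(y, H) = 3 + (-2 + y*(-5)) = 3 + (-2 - 5*y) = 1 - 5*y)
m(N) = -9 + N + N² (m(N) = -9 + (N*N + N) = -9 + (N² + N) = -9 + (N + N²) = -9 + N + N²)
√(m(36) + c(47, n(V(4)))) = √((-9 + 36 + 36²) + (1 - 5*47)) = √((-9 + 36 + 1296) + (1 - 235)) = √(1323 - 234) = √1089 = 33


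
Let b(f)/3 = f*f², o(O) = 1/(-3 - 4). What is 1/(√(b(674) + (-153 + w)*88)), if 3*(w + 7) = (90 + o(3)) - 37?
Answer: √101268323058/9644602196 ≈ 3.2995e-5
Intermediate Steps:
o(O) = -⅐ (o(O) = 1/(-7) = -⅐)
b(f) = 3*f³ (b(f) = 3*(f*f²) = 3*f³)
w = 223/21 (w = -7 + ((90 - ⅐) - 37)/3 = -7 + (629/7 - 37)/3 = -7 + (⅓)*(370/7) = -7 + 370/21 = 223/21 ≈ 10.619)
1/(√(b(674) + (-153 + w)*88)) = 1/(√(3*674³ + (-153 + 223/21)*88)) = 1/(√(3*306182024 - 2990/21*88)) = 1/(√(918546072 - 263120/21)) = 1/(√(19289204392/21)) = 1/(2*√101268323058/21) = √101268323058/9644602196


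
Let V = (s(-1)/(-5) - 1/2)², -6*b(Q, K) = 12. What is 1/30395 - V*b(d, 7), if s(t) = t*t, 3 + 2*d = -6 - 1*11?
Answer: 297881/303950 ≈ 0.98003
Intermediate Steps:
d = -10 (d = -3/2 + (-6 - 1*11)/2 = -3/2 + (-6 - 11)/2 = -3/2 + (½)*(-17) = -3/2 - 17/2 = -10)
s(t) = t²
b(Q, K) = -2 (b(Q, K) = -⅙*12 = -2)
V = 49/100 (V = ((-1)²/(-5) - 1/2)² = (1*(-⅕) - 1*½)² = (-⅕ - ½)² = (-7/10)² = 49/100 ≈ 0.49000)
1/30395 - V*b(d, 7) = 1/30395 - 49*(-2)/100 = 1/30395 - 1*(-49/50) = 1/30395 + 49/50 = 297881/303950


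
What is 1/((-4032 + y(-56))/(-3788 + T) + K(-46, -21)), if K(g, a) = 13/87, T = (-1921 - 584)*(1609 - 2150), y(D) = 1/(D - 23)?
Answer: 9288289041/1360193236 ≈ 6.8287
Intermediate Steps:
y(D) = 1/(-23 + D)
T = 1355205 (T = -2505*(-541) = 1355205)
K(g, a) = 13/87 (K(g, a) = 13*(1/87) = 13/87)
1/((-4032 + y(-56))/(-3788 + T) + K(-46, -21)) = 1/((-4032 + 1/(-23 - 56))/(-3788 + 1355205) + 13/87) = 1/((-4032 + 1/(-79))/1351417 + 13/87) = 1/((-4032 - 1/79)*(1/1351417) + 13/87) = 1/(-318529/79*1/1351417 + 13/87) = 1/(-318529/106761943 + 13/87) = 1/(1360193236/9288289041) = 9288289041/1360193236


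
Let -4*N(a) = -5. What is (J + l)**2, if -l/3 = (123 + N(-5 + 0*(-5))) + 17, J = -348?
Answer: 9529569/16 ≈ 5.9560e+5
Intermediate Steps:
N(a) = 5/4 (N(a) = -1/4*(-5) = 5/4)
l = -1695/4 (l = -3*((123 + 5/4) + 17) = -3*(497/4 + 17) = -3*565/4 = -1695/4 ≈ -423.75)
(J + l)**2 = (-348 - 1695/4)**2 = (-3087/4)**2 = 9529569/16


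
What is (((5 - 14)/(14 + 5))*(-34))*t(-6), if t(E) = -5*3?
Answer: -4590/19 ≈ -241.58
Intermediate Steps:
t(E) = -15
(((5 - 14)/(14 + 5))*(-34))*t(-6) = (((5 - 14)/(14 + 5))*(-34))*(-15) = (-9/19*(-34))*(-15) = (-9*1/19*(-34))*(-15) = -9/19*(-34)*(-15) = (306/19)*(-15) = -4590/19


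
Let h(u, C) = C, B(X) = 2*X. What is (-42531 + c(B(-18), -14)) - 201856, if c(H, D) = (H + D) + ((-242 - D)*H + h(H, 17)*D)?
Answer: -236467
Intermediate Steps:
c(H, D) = H + 18*D + H*(-242 - D) (c(H, D) = (H + D) + ((-242 - D)*H + 17*D) = (D + H) + (H*(-242 - D) + 17*D) = (D + H) + (17*D + H*(-242 - D)) = H + 18*D + H*(-242 - D))
(-42531 + c(B(-18), -14)) - 201856 = (-42531 + (-482*(-18) + 18*(-14) - 1*(-14)*2*(-18))) - 201856 = (-42531 + (-241*(-36) - 252 - 1*(-14)*(-36))) - 201856 = (-42531 + (8676 - 252 - 504)) - 201856 = (-42531 + 7920) - 201856 = -34611 - 201856 = -236467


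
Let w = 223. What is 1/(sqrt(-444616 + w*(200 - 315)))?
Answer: -I*sqrt(470261)/470261 ≈ -0.0014582*I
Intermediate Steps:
1/(sqrt(-444616 + w*(200 - 315))) = 1/(sqrt(-444616 + 223*(200 - 315))) = 1/(sqrt(-444616 + 223*(-115))) = 1/(sqrt(-444616 - 25645)) = 1/(sqrt(-470261)) = 1/(I*sqrt(470261)) = -I*sqrt(470261)/470261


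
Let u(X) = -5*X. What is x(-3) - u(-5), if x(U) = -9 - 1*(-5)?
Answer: -29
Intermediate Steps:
x(U) = -4 (x(U) = -9 + 5 = -4)
x(-3) - u(-5) = -4 - (-5)*(-5) = -4 - 1*25 = -4 - 25 = -29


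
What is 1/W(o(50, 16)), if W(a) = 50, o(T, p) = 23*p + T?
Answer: 1/50 ≈ 0.020000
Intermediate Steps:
o(T, p) = T + 23*p
1/W(o(50, 16)) = 1/50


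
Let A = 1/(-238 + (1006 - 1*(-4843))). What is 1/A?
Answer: 5611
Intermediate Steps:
A = 1/5611 (A = 1/(-238 + (1006 + 4843)) = 1/(-238 + 5849) = 1/5611 ≈ 0.00017822)
1/A = 1/(1/5611) = 5611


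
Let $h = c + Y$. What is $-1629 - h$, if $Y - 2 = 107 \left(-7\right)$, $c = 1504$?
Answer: $-2386$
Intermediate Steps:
$Y = -747$ ($Y = 2 + 107 \left(-7\right) = 2 - 749 = -747$)
$h = 757$ ($h = 1504 - 747 = 757$)
$-1629 - h = -1629 - 757 = -2386$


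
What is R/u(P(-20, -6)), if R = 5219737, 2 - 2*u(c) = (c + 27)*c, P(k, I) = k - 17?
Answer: -5219737/184 ≈ -28368.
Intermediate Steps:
P(k, I) = -17 + k
u(c) = 1 - c*(27 + c)/2 (u(c) = 1 - (c + 27)*c/2 = 1 - (27 + c)*c/2 = 1 - c*(27 + c)/2)
R/u(P(-20, -6)) = 5219737/(1 - 27*(-17 - 20)/2 - (-17 - 20)²/2) = 5219737/(1 - 27/2*(-37) - ½*(-37)²) = 5219737/(1 + 999/2 - ½*1369) = 5219737/(1 + 999/2 - 1369/2) = 5219737/(-184) = 5219737*(-1/184) = -5219737/184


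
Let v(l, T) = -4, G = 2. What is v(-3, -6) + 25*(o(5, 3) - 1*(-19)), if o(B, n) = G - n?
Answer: 446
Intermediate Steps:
o(B, n) = 2 - n
v(-3, -6) + 25*(o(5, 3) - 1*(-19)) = -4 + 25*((2 - 1*3) - 1*(-19)) = -4 + 25*((2 - 3) + 19) = -4 + 25*(-1 + 19) = -4 + 25*18 = -4 + 450 = 446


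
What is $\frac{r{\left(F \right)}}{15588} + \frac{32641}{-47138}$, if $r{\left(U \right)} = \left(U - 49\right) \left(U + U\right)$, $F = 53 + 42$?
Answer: $- \frac{3457921}{26242398} \approx -0.13177$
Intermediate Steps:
$F = 95$
$r{\left(U \right)} = 2 U \left(-49 + U\right)$ ($r{\left(U \right)} = \left(-49 + U\right) 2 U = 2 U \left(-49 + U\right)$)
$\frac{r{\left(F \right)}}{15588} + \frac{32641}{-47138} = \frac{2 \cdot 95 \left(-49 + 95\right)}{15588} + \frac{32641}{-47138} = 2 \cdot 95 \cdot 46 \cdot \frac{1}{15588} + 32641 \left(- \frac{1}{47138}\right) = 8740 \cdot \frac{1}{15588} - \frac{4663}{6734} = \frac{2185}{3897} - \frac{4663}{6734} = - \frac{3457921}{26242398}$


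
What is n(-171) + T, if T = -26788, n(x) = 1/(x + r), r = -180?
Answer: -9402589/351 ≈ -26788.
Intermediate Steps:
n(x) = 1/(-180 + x) (n(x) = 1/(x - 180) = 1/(-180 + x))
n(-171) + T = 1/(-180 - 171) - 26788 = 1/(-351) - 26788 = -1/351 - 26788 = -9402589/351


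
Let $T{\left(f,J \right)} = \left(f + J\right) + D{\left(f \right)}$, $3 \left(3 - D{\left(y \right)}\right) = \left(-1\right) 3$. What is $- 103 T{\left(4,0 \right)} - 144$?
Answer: $-968$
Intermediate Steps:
$D{\left(y \right)} = 4$ ($D{\left(y \right)} = 3 - \frac{\left(-1\right) 3}{3} = 3 - -1 = 3 + 1 = 4$)
$T{\left(f,J \right)} = 4 + J + f$ ($T{\left(f,J \right)} = \left(f + J\right) + 4 = \left(J + f\right) + 4 = 4 + J + f$)
$- 103 T{\left(4,0 \right)} - 144 = - 103 \left(4 + 0 + 4\right) - 144 = \left(-103\right) 8 - 144 = -824 - 144 = -968$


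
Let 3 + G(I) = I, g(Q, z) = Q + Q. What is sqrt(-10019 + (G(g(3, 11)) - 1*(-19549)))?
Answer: sqrt(9533) ≈ 97.637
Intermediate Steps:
g(Q, z) = 2*Q
G(I) = -3 + I
sqrt(-10019 + (G(g(3, 11)) - 1*(-19549))) = sqrt(-10019 + ((-3 + 2*3) - 1*(-19549))) = sqrt(-10019 + ((-3 + 6) + 19549)) = sqrt(-10019 + (3 + 19549)) = sqrt(-10019 + 19552) = sqrt(9533)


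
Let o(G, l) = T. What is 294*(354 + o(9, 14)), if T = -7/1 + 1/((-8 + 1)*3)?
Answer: 102004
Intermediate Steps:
T = -148/21 (T = -7*1 + (⅓)/(-7) = -7 - ⅐*⅓ = -7 - 1/21 = -148/21 ≈ -7.0476)
o(G, l) = -148/21
294*(354 + o(9, 14)) = 294*(354 - 148/21) = 294*(7286/21) = 102004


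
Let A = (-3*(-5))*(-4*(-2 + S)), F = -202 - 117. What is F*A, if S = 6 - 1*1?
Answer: 57420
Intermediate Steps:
S = 5 (S = 6 - 1 = 5)
F = -319
A = -180 (A = (-3*(-5))*(-4*(-2 + 5)) = 15*(-4*3) = 15*(-12) = -180)
F*A = -319*(-180) = 57420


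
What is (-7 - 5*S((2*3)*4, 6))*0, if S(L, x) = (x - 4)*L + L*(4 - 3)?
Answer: 0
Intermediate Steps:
S(L, x) = L + L*(-4 + x) (S(L, x) = (-4 + x)*L + L*1 = L*(-4 + x) + L = L + L*(-4 + x))
(-7 - 5*S((2*3)*4, 6))*0 = (-7 - 5*(2*3)*4*(-3 + 6))*0 = (-7 - 5*6*4*3)*0 = (-7 - 120*3)*0 = (-7 - 5*72)*0 = (-7 - 360)*0 = -367*0 = 0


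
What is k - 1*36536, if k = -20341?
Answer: -56877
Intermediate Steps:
k - 1*36536 = -20341 - 1*36536 = -20341 - 36536 = -56877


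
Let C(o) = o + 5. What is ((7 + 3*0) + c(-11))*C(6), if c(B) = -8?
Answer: -11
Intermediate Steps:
C(o) = 5 + o
((7 + 3*0) + c(-11))*C(6) = ((7 + 3*0) - 8)*(5 + 6) = ((7 + 0) - 8)*11 = (7 - 8)*11 = -1*11 = -11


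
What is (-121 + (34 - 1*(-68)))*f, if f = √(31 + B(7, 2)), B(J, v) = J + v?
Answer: -38*√10 ≈ -120.17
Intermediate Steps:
f = 2*√10 (f = √(31 + (7 + 2)) = √(31 + 9) = √40 = 2*√10 ≈ 6.3246)
(-121 + (34 - 1*(-68)))*f = (-121 + (34 - 1*(-68)))*(2*√10) = (-121 + (34 + 68))*(2*√10) = (-121 + 102)*(2*√10) = -38*√10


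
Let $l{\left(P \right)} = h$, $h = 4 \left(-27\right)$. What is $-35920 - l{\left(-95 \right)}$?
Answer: $-35812$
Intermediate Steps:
$h = -108$
$l{\left(P \right)} = -108$
$-35920 - l{\left(-95 \right)} = -35920 - -108 = -35920 + 108 = -35812$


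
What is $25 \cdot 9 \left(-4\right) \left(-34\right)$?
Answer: $30600$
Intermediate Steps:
$25 \cdot 9 \left(-4\right) \left(-34\right) = 25 \left(-36\right) \left(-34\right) = \left(-900\right) \left(-34\right) = 30600$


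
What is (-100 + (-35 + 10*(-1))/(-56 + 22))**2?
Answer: 11256025/1156 ≈ 9737.0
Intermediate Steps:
(-100 + (-35 + 10*(-1))/(-56 + 22))**2 = (-100 + (-35 - 10)/(-34))**2 = (-100 - 45*(-1/34))**2 = (-100 + 45/34)**2 = (-3355/34)**2 = 11256025/1156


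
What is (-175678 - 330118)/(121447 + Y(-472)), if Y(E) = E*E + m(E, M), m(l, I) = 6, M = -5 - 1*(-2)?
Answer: -505796/344237 ≈ -1.4693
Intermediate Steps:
M = -3 (M = -5 + 2 = -3)
Y(E) = 6 + E² (Y(E) = E*E + 6 = E² + 6 = 6 + E²)
(-175678 - 330118)/(121447 + Y(-472)) = (-175678 - 330118)/(121447 + (6 + (-472)²)) = -505796/(121447 + (6 + 222784)) = -505796/(121447 + 222790) = -505796/344237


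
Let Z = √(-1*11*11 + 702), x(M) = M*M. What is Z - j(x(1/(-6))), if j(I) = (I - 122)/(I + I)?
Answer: 4391/2 + √581 ≈ 2219.6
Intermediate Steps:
x(M) = M²
Z = √581 (Z = √(-11*11 + 702) = √(-121 + 702) = √581 ≈ 24.104)
j(I) = (-122 + I)/(2*I) (j(I) = (-122 + I)/((2*I)) = (-122 + I)*(1/(2*I)) = (-122 + I)/(2*I))
Z - j(x(1/(-6))) = √581 - (-122 + (1/(-6))²)/(2*((1/(-6))²)) = √581 - (-122 + (-⅙)²)/(2*((-⅙)²)) = √581 - (-122 + 1/36)/(2*1/36) = √581 - 36*(-4391)/(2*36) = √581 - 1*(-4391/2) = √581 + 4391/2 = 4391/2 + √581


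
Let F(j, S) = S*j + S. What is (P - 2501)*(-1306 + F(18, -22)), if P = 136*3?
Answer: 3608332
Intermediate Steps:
F(j, S) = S + S*j
P = 408
(P - 2501)*(-1306 + F(18, -22)) = (408 - 2501)*(-1306 - 22*(1 + 18)) = -2093*(-1306 - 22*19) = -2093*(-1306 - 418) = -2093*(-1724) = 3608332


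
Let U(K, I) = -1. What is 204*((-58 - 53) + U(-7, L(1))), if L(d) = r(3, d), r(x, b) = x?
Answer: -22848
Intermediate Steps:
L(d) = 3
204*((-58 - 53) + U(-7, L(1))) = 204*((-58 - 53) - 1) = 204*(-111 - 1) = 204*(-112) = -22848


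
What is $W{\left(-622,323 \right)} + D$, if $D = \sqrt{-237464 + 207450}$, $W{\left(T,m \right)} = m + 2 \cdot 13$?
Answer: $349 + i \sqrt{30014} \approx 349.0 + 173.25 i$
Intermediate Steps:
$W{\left(T,m \right)} = 26 + m$ ($W{\left(T,m \right)} = m + 26 = 26 + m$)
$D = i \sqrt{30014}$ ($D = \sqrt{-30014} = i \sqrt{30014} \approx 173.25 i$)
$W{\left(-622,323 \right)} + D = \left(26 + 323\right) + i \sqrt{30014} = 349 + i \sqrt{30014}$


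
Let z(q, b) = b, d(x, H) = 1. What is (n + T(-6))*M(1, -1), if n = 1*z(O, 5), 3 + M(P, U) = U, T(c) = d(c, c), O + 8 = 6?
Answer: -24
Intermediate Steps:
O = -2 (O = -8 + 6 = -2)
T(c) = 1
M(P, U) = -3 + U
n = 5 (n = 1*5 = 5)
(n + T(-6))*M(1, -1) = (5 + 1)*(-3 - 1) = 6*(-4) = -24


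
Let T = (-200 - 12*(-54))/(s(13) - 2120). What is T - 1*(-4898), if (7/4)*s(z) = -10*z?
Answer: 1175471/240 ≈ 4897.8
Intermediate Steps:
s(z) = -40*z/7 (s(z) = 4*(-10*z)/7 = -40*z/7)
T = -49/240 (T = (-200 - 12*(-54))/(-40/7*13 - 2120) = (-200 + 648)/(-520/7 - 2120) = 448/(-15360/7) = 448*(-7/15360) = -49/240 ≈ -0.20417)
T - 1*(-4898) = -49/240 - 1*(-4898) = -49/240 + 4898 = 1175471/240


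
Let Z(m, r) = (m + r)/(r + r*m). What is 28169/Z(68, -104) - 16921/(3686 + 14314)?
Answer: 101070355079/18000 ≈ 5.6150e+6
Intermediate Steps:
Z(m, r) = (m + r)/(r + m*r)
28169/Z(68, -104) - 16921/(3686 + 14314) = 28169/(((68 - 104)/((-104)*(1 + 68)))) - 16921/(3686 + 14314) = 28169/((-1/104*(-36)/69)) - 16921/18000 = 28169/((-1/104*1/69*(-36))) - 16921*1/18000 = 28169/(3/598) - 16921/18000 = 28169*(598/3) - 16921/18000 = 16845062/3 - 16921/18000 = 101070355079/18000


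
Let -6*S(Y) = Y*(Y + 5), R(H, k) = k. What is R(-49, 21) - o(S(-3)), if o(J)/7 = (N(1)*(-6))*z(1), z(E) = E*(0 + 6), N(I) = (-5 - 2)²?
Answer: 12369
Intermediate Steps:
S(Y) = -Y*(5 + Y)/6 (S(Y) = -Y*(Y + 5)/6 = -Y*(5 + Y)/6)
N(I) = 49 (N(I) = (-7)² = 49)
z(E) = 6*E (z(E) = E*6 = 6*E)
o(J) = -12348 (o(J) = 7*((49*(-6))*(6*1)) = 7*(-294*6) = 7*(-1764) = -12348)
R(-49, 21) - o(S(-3)) = 21 - 1*(-12348) = 21 + 12348 = 12369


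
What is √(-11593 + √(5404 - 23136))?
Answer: √(-11593 + 2*I*√4433) ≈ 0.6184 + 107.67*I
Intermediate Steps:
√(-11593 + √(5404 - 23136)) = √(-11593 + √(-17732)) = √(-11593 + 2*I*√4433)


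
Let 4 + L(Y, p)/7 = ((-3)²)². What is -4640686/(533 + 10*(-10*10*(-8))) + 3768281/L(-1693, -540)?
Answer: 385109247/59731 ≈ 6447.4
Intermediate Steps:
L(Y, p) = 539 (L(Y, p) = -28 + 7*((-3)²)² = -28 + 7*9² = -28 + 7*81 = -28 + 567 = 539)
-4640686/(533 + 10*(-10*10*(-8))) + 3768281/L(-1693, -540) = -4640686/(533 + 10*(-10*10*(-8))) + 3768281/539 = -4640686/(533 + 10*(-100*(-8))) + 3768281*(1/539) = -4640686/(533 + 10*800) + 342571/49 = -4640686/(533 + 8000) + 342571/49 = -4640686/8533 + 342571/49 = 385109247/59731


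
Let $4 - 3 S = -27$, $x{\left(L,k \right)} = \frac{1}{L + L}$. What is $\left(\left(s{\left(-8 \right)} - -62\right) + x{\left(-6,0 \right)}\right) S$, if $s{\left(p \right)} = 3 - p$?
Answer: $\frac{27125}{36} \approx 753.47$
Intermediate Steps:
$x{\left(L,k \right)} = \frac{1}{2 L}$
$S = \frac{31}{3}$ ($S = \frac{4}{3} - -9 = \frac{4}{3} + 9 = \frac{31}{3} \approx 10.333$)
$\left(\left(s{\left(-8 \right)} - -62\right) + x{\left(-6,0 \right)}\right) S = \left(\left(\left(3 - -8\right) - -62\right) + \frac{1}{2 \left(-6\right)}\right) \frac{31}{3} = \left(\left(\left(3 + 8\right) + 62\right) + \frac{1}{2} \left(- \frac{1}{6}\right)\right) \frac{31}{3} = \left(\left(11 + 62\right) - \frac{1}{12}\right) \frac{31}{3} = \left(73 - \frac{1}{12}\right) \frac{31}{3} = \frac{875}{12} \cdot \frac{31}{3} = \frac{27125}{36}$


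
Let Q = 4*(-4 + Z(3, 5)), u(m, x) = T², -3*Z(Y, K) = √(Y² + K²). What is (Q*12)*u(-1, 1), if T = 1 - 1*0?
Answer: -192 - 16*√34 ≈ -285.30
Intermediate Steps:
T = 1 (T = 1 + 0 = 1)
Z(Y, K) = -√(K² + Y²)/3 (Z(Y, K) = -√(Y² + K²)/3 = -√(K² + Y²)/3)
u(m, x) = 1 (u(m, x) = 1² = 1)
Q = -16 - 4*√34/3 (Q = 4*(-4 - √(5² + 3²)/3) = 4*(-4 - √(25 + 9)/3) = 4*(-4 - √34/3) = -16 - 4*√34/3 ≈ -23.775)
(Q*12)*u(-1, 1) = ((-16 - 4*√34/3)*12)*1 = (-192 - 16*√34)*1 = -192 - 16*√34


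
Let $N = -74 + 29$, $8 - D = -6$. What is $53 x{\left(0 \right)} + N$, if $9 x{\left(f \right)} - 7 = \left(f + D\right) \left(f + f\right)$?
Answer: $- \frac{34}{9} \approx -3.7778$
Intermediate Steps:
$D = 14$ ($D = 8 - -6 = 8 + 6 = 14$)
$N = -45$
$x{\left(f \right)} = \frac{7}{9} + \frac{2 f \left(14 + f\right)}{9}$ ($x{\left(f \right)} = \frac{7}{9} + \frac{\left(f + 14\right) \left(f + f\right)}{9} = \frac{7}{9} + \frac{\left(14 + f\right) 2 f}{9} = \frac{7}{9} + \frac{2 f \left(14 + f\right)}{9}$)
$53 x{\left(0 \right)} + N = 53 \left(\frac{7}{9} + \frac{2 \cdot 0^{2}}{9} + \frac{28}{9} \cdot 0\right) - 45 = 53 \left(\frac{7}{9} + \frac{2}{9} \cdot 0 + 0\right) - 45 = 53 \left(\frac{7}{9} + 0 + 0\right) - 45 = 53 \cdot \frac{7}{9} - 45 = \frac{371}{9} - 45 = - \frac{34}{9}$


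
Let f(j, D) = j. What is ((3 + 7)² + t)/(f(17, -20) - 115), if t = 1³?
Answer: -101/98 ≈ -1.0306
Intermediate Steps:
t = 1
((3 + 7)² + t)/(f(17, -20) - 115) = ((3 + 7)² + 1)/(17 - 115) = (10² + 1)/(-98) = (100 + 1)*(-1/98) = 101*(-1/98) = -101/98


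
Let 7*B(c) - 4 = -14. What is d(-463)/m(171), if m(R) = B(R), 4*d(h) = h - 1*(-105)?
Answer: 1253/20 ≈ 62.650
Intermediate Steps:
B(c) = -10/7 (B(c) = 4/7 + (1/7)*(-14) = 4/7 - 2 = -10/7)
d(h) = 105/4 + h/4 (d(h) = (h - 1*(-105))/4 = (h + 105)/4 = (105 + h)/4 = 105/4 + h/4)
m(R) = -10/7
d(-463)/m(171) = (105/4 + (1/4)*(-463))/(-10/7) = (105/4 - 463/4)*(-7/10) = -179/2*(-7/10) = 1253/20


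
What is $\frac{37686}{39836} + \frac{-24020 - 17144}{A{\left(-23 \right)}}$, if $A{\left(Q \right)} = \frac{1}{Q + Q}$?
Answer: $\frac{37715628235}{19918} \approx 1.8935 \cdot 10^{6}$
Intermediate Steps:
$A{\left(Q \right)} = \frac{1}{2 Q}$
$\frac{37686}{39836} + \frac{-24020 - 17144}{A{\left(-23 \right)}} = \frac{37686}{39836} + \frac{-24020 - 17144}{\frac{1}{2} \frac{1}{-23}} = 37686 \cdot \frac{1}{39836} + \frac{-24020 - 17144}{\frac{1}{2} \left(- \frac{1}{23}\right)} = \frac{18843}{19918} - \frac{41164}{- \frac{1}{46}} = \frac{18843}{19918} - -1893544 = \frac{18843}{19918} + 1893544 = \frac{37715628235}{19918}$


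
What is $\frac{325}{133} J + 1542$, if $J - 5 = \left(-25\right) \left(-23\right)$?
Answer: $\frac{393586}{133} \approx 2959.3$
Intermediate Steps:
$J = 580$ ($J = 5 - -575 = 5 + 575 = 580$)
$\frac{325}{133} J + 1542 = \frac{325}{133} \cdot 580 + 1542 = \frac{188500}{133} + 1542 = \frac{393586}{133}$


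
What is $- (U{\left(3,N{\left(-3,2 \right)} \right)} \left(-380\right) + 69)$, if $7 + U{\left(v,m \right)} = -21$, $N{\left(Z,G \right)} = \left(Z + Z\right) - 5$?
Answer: $-10709$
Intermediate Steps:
$N{\left(Z,G \right)} = -5 + 2 Z$ ($N{\left(Z,G \right)} = 2 Z - 5 = -5 + 2 Z$)
$U{\left(v,m \right)} = -28$ ($U{\left(v,m \right)} = -7 - 21 = -28$)
$- (U{\left(3,N{\left(-3,2 \right)} \right)} \left(-380\right) + 69) = - (\left(-28\right) \left(-380\right) + 69) = - (10640 + 69) = \left(-1\right) 10709 = -10709$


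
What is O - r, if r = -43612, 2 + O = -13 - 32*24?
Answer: 42829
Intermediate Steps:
O = -783 (O = -2 + (-13 - 32*24) = -2 + (-13 - 768) = -2 - 781 = -783)
O - r = -783 - 1*(-43612) = -783 + 43612 = 42829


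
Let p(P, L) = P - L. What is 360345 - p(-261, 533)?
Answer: 361139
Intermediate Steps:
360345 - p(-261, 533) = 360345 - (-261 - 1*533) = 360345 - (-261 - 533) = 360345 - 1*(-794) = 360345 + 794 = 361139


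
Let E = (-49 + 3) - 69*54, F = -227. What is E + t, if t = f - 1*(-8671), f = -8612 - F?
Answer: -3486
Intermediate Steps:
E = -3772 (E = -46 - 3726 = -3772)
f = -8385 (f = -8612 - 1*(-227) = -8612 + 227 = -8385)
t = 286 (t = -8385 - 1*(-8671) = -8385 + 8671 = 286)
E + t = -3772 + 286 = -3486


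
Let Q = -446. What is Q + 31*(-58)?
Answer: -2244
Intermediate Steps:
Q + 31*(-58) = -446 + 31*(-58) = -446 - 1798 = -2244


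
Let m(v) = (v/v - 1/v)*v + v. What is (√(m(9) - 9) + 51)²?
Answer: 2609 + 204*√2 ≈ 2897.5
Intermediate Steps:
m(v) = v + v*(1 - 1/v) (m(v) = (1 - 1/v)*v + v = v*(1 - 1/v) + v = v + v*(1 - 1/v))
(√(m(9) - 9) + 51)² = (√((-1 + 2*9) - 9) + 51)² = (√((-1 + 18) - 9) + 51)² = (√(17 - 9) + 51)² = (√8 + 51)² = (2*√2 + 51)² = (51 + 2*√2)²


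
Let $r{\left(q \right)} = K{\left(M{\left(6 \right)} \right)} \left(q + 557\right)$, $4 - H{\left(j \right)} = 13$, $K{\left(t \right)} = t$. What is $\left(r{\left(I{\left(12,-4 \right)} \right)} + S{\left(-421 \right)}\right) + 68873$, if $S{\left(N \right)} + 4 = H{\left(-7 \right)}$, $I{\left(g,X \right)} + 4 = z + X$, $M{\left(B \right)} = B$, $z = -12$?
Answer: $72082$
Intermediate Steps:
$H{\left(j \right)} = -9$ ($H{\left(j \right)} = 4 - 13 = -9$)
$I{\left(g,X \right)} = -16 + X$ ($I{\left(g,X \right)} = -4 + \left(-12 + X\right) = -16 + X$)
$S{\left(N \right)} = -13$ ($S{\left(N \right)} = -4 - 9 = -13$)
$r{\left(q \right)} = 3342 + 6 q$ ($r{\left(q \right)} = 6 \left(q + 557\right) = 6 \left(557 + q\right) = 3342 + 6 q$)
$\left(r{\left(I{\left(12,-4 \right)} \right)} + S{\left(-421 \right)}\right) + 68873 = \left(\left(3342 + 6 \left(-16 - 4\right)\right) - 13\right) + 68873 = \left(\left(3342 + 6 \left(-20\right)\right) - 13\right) + 68873 = \left(\left(3342 - 120\right) - 13\right) + 68873 = \left(3222 - 13\right) + 68873 = 3209 + 68873 = 72082$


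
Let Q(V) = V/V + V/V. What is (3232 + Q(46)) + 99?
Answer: 3333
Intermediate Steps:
Q(V) = 2 (Q(V) = 1 + 1 = 2)
(3232 + Q(46)) + 99 = (3232 + 2) + 99 = 3234 + 99 = 3333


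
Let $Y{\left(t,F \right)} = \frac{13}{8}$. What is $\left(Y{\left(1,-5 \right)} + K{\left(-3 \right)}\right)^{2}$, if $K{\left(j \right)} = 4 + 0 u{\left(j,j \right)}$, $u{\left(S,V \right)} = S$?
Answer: $\frac{2025}{64} \approx 31.641$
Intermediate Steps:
$Y{\left(t,F \right)} = \frac{13}{8}$ ($Y{\left(t,F \right)} = 13 \cdot \frac{1}{8} = \frac{13}{8}$)
$K{\left(j \right)} = 4$ ($K{\left(j \right)} = 4 + 0 j = 4 + 0 = 4$)
$\left(Y{\left(1,-5 \right)} + K{\left(-3 \right)}\right)^{2} = \left(\frac{13}{8} + 4\right)^{2} = \left(\frac{45}{8}\right)^{2} = \frac{2025}{64}$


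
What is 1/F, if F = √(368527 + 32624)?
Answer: √401151/401151 ≈ 0.0015789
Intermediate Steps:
F = √401151 ≈ 633.37
1/F = 1/(√401151) = √401151/401151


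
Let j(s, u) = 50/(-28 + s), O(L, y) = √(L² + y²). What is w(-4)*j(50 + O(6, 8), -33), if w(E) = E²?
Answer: 25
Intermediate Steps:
w(-4)*j(50 + O(6, 8), -33) = (-4)²*(50/(-28 + (50 + √(6² + 8²)))) = 16*(50/(-28 + (50 + √(36 + 64)))) = 16*(50/(-28 + (50 + √100))) = 16*(50/(-28 + (50 + 10))) = 16*(50/(-28 + 60)) = 16*(50/32) = 16*(50*(1/32)) = 16*(25/16) = 25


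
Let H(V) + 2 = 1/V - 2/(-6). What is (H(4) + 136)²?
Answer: 2608225/144 ≈ 18113.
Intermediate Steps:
H(V) = -5/3 + 1/V (H(V) = -2 + (1/V - 2/(-6)) = -2 + (1/V - 2*(-⅙)) = -2 + (1/V + ⅓) = -2 + (⅓ + 1/V) = -5/3 + 1/V)
(H(4) + 136)² = ((-5/3 + 1/4) + 136)² = ((-5/3 + ¼) + 136)² = (-17/12 + 136)² = (1615/12)² = 2608225/144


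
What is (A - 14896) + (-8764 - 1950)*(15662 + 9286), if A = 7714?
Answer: -267300054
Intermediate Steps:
(A - 14896) + (-8764 - 1950)*(15662 + 9286) = (7714 - 14896) + (-8764 - 1950)*(15662 + 9286) = -7182 - 10714*24948 = -7182 - 267292872 = -267300054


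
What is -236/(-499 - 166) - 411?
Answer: -273079/665 ≈ -410.65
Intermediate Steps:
-236/(-499 - 166) - 411 = -236/(-665) - 411 = -236*(-1/665) - 411 = 236/665 - 411 = -273079/665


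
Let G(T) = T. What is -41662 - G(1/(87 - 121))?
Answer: -1416507/34 ≈ -41662.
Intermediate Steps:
-41662 - G(1/(87 - 121)) = -41662 - 1/(87 - 121) = -41662 - 1/(-34) = -41662 - 1*(-1/34) = -41662 + 1/34 = -1416507/34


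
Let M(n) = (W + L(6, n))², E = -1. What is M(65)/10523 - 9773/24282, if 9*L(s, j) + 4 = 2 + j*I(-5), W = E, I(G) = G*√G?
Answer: -2350126303/2299675374 + 7150*I*√5/852363 ≈ -1.0219 + 0.018757*I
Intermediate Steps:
I(G) = G^(3/2)
W = -1
L(s, j) = -2/9 - 5*I*j*√5/9 (L(s, j) = -4/9 + (2 + j*(-5)^(3/2))/9 = -4/9 + (2 + j*(-5*I*√5))/9 = -4/9 + (2 - 5*I*j*√5)/9 = -4/9 + (2/9 - 5*I*j*√5/9) = -2/9 - 5*I*j*√5/9)
M(n) = (-11/9 - 5*I*n*√5/9)² (M(n) = (-1 + (-2/9 - 5*I*n*√5/9))² = (-11/9 - 5*I*n*√5/9)²)
M(65)/10523 - 9773/24282 = ((11 + 5*I*65*√5)²/81)/10523 - 9773/24282 = ((11 + 325*I*√5)²/81)*(1/10523) - 9773*1/24282 = (11 + 325*I*√5)²/852363 - 9773/24282 = -9773/24282 + (11 + 325*I*√5)²/852363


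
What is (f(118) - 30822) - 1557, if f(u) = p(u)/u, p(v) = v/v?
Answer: -3820721/118 ≈ -32379.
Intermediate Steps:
p(v) = 1
f(u) = 1/u
(f(118) - 30822) - 1557 = (1/118 - 30822) - 1557 = -3636995/118 - 1557 = -3820721/118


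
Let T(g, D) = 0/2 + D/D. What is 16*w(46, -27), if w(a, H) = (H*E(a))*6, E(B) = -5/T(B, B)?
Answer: 12960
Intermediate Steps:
T(g, D) = 1 (T(g, D) = 0*(½) + 1 = 0 + 1 = 1)
E(B) = -5 (E(B) = -5/1 = -5*1 = -5)
w(a, H) = -30*H (w(a, H) = (H*(-5))*6 = -5*H*6 = -30*H)
16*w(46, -27) = 16*(-30*(-27)) = 16*810 = 12960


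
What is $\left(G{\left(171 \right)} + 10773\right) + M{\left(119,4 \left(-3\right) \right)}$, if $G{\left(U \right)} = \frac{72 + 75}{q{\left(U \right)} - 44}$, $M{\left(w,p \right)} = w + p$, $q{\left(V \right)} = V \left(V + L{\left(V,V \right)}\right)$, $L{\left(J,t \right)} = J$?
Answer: $\frac{635805587}{58438} \approx 10880.0$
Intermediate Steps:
$q{\left(V \right)} = 2 V^{2}$ ($q{\left(V \right)} = V \left(V + V\right) = V 2 V = 2 V^{2}$)
$M{\left(w,p \right)} = p + w$
$G{\left(U \right)} = \frac{147}{-44 + 2 U^{2}}$ ($G{\left(U \right)} = \frac{72 + 75}{2 U^{2} - 44} = \frac{147}{-44 + 2 U^{2}}$)
$\left(G{\left(171 \right)} + 10773\right) + M{\left(119,4 \left(-3\right) \right)} = \left(\frac{147}{2 \left(-22 + 171^{2}\right)} + 10773\right) + \left(4 \left(-3\right) + 119\right) = \left(\frac{147}{2 \left(-22 + 29241\right)} + 10773\right) + \left(-12 + 119\right) = \left(\frac{147}{2 \cdot 29219} + 10773\right) + 107 = \left(\frac{147}{2} \cdot \frac{1}{29219} + 10773\right) + 107 = \left(\frac{147}{58438} + 10773\right) + 107 = \frac{629552721}{58438} + 107 = \frac{635805587}{58438}$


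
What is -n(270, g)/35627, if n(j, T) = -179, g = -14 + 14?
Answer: 179/35627 ≈ 0.0050243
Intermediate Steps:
g = 0
-n(270, g)/35627 = -(-179)/35627 = -1*(-179/35627) = 179/35627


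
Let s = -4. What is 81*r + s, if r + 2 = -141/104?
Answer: -28685/104 ≈ -275.82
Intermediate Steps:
r = -349/104 (r = -2 - 141/104 = -349/104 ≈ -3.3558)
81*r + s = 81*(-349/104) - 4 = -28269/104 - 4 = -28685/104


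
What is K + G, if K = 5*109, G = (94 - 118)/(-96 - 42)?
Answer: 12539/23 ≈ 545.17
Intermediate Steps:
G = 4/23 (G = -24/(-138) = -24*(-1/138) = 4/23 ≈ 0.17391)
K = 545
K + G = 545 + 4/23 = 12539/23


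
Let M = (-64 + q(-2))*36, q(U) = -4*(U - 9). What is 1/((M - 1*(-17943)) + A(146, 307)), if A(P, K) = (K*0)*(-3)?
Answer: 1/17223 ≈ 5.8062e-5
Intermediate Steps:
q(U) = 36 - 4*U (q(U) = -4*(-9 + U) = 36 - 4*U)
A(P, K) = 0 (A(P, K) = 0*(-3) = 0)
M = -720 (M = (-64 + (36 - 4*(-2)))*36 = (-64 + (36 + 8))*36 = (-64 + 44)*36 = -20*36 = -720)
1/((M - 1*(-17943)) + A(146, 307)) = 1/((-720 - 1*(-17943)) + 0) = 1/((-720 + 17943) + 0) = 1/(17223 + 0) = 1/17223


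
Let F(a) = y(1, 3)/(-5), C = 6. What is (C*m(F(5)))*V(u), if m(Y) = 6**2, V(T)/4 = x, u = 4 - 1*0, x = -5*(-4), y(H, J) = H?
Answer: 17280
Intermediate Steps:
x = 20
u = 4 (u = 4 + 0 = 4)
F(a) = -1/5 (F(a) = 1/(-5) = 1*(-1/5) = -1/5)
V(T) = 80 (V(T) = 4*20 = 80)
m(Y) = 36
(C*m(F(5)))*V(u) = (6*36)*80 = 216*80 = 17280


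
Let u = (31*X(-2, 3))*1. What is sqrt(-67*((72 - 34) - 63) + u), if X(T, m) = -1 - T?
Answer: sqrt(1706) ≈ 41.304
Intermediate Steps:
u = 31 (u = (31*(-1 - 1*(-2)))*1 = (31*(-1 + 2))*1 = (31*1)*1 = 31*1 = 31)
sqrt(-67*((72 - 34) - 63) + u) = sqrt(-67*((72 - 34) - 63) + 31) = sqrt(-67*(38 - 63) + 31) = sqrt(-67*(-25) + 31) = sqrt(1675 + 31) = sqrt(1706)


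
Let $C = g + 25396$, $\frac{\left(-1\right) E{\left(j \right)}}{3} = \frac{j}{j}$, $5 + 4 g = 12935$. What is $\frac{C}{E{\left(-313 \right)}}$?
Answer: $- \frac{57257}{6} \approx -9542.8$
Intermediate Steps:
$g = \frac{6465}{2}$ ($g = - \frac{5}{4} + \frac{1}{4} \cdot 12935 = - \frac{5}{4} + \frac{12935}{4} = \frac{6465}{2} \approx 3232.5$)
$E{\left(j \right)} = -3$ ($E{\left(j \right)} = - 3 \frac{j}{j} = \left(-3\right) 1 = -3$)
$C = \frac{57257}{2}$ ($C = \frac{6465}{2} + 25396 = \frac{57257}{2} \approx 28629.0$)
$\frac{C}{E{\left(-313 \right)}} = \frac{57257}{2 \left(-3\right)} = \frac{57257}{2} \left(- \frac{1}{3}\right) = - \frac{57257}{6}$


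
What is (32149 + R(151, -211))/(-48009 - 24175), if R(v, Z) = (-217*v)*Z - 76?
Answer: -3472955/36092 ≈ -96.225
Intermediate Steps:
R(v, Z) = -76 - 217*Z*v (R(v, Z) = -217*Z*v - 76 = -76 - 217*Z*v)
(32149 + R(151, -211))/(-48009 - 24175) = (32149 + (-76 - 217*(-211)*151))/(-48009 - 24175) = (32149 + (-76 + 6913837))/(-72184) = (32149 + 6913761)*(-1/72184) = 6945910*(-1/72184) = -3472955/36092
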